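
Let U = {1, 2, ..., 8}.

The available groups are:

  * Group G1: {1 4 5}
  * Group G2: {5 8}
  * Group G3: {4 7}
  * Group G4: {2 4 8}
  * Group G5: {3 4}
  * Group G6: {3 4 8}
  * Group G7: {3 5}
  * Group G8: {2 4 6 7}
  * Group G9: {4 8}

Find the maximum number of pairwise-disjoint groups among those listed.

G7, G8 are pairwise disjoint (G7={3,5}; G8={2,4,6,7}).
Every remaining group overlaps one of these, and no 3 of the listed groups are pairwise disjoint, so 2 is the maximum.

2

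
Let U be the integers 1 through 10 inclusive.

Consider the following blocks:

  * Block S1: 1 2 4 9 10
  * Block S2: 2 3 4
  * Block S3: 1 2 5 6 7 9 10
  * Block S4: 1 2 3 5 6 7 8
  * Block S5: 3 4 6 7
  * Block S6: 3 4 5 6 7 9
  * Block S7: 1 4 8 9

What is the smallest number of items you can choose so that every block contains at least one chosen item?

2

Take H = {4, 6}. Each listed block contains at least one of these, so H is a hitting set of size 2.
No single item lies in every block, so at least 2 are needed and 2 is optimal.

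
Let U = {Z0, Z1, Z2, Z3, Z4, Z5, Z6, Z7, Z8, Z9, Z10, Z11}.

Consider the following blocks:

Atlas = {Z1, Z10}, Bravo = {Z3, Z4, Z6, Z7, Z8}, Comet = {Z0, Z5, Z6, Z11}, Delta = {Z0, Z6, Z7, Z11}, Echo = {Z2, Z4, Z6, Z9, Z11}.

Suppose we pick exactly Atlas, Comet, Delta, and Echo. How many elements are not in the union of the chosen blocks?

Union of Atlas, Comet, Delta, Echo = {Z0, Z1, Z2, Z4, Z5, Z6, Z7, Z9, Z10, Z11}.
Not covered: Z3, Z8 — 2 elements.

2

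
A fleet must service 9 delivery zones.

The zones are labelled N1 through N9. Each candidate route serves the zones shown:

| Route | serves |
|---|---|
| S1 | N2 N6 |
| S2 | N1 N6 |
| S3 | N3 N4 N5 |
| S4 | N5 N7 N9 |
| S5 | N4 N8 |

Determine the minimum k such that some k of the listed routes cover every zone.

S1 and S2 and S3 and S4 and S5 together: S1 ∪ S2 ∪ S3 ∪ S4 ∪ S5 = {N1, N2, N3, N4, N5, N6, N7, N8, N9} — every zone is covered.
No 4 of the 5 routes cover everything (all 5 combinations miss at least one zone), so 5 is optimal.

5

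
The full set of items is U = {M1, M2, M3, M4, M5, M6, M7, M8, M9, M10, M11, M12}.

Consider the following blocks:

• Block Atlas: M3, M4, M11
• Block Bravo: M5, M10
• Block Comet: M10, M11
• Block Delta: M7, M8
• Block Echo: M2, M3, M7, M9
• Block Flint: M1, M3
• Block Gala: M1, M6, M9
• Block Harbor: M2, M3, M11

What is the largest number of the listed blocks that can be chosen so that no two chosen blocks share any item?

4

Bravo, Delta, Gala, Harbor are pairwise disjoint (Bravo={M5,M10}; Delta={M7,M8}; Gala={M1,M6,M9}; Harbor={M2,M3,M11}).
Every remaining block overlaps one of these, and no 5 of the listed blocks are pairwise disjoint, so 4 is the maximum.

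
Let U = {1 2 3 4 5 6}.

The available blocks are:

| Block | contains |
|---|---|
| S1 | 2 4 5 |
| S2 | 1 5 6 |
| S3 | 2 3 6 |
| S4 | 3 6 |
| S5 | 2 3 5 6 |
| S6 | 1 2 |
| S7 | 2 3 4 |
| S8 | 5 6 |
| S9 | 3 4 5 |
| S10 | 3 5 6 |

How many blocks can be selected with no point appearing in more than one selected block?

S4, S6 are pairwise disjoint (S4={3,6}; S6={1,2}).
Every remaining block overlaps one of these, and no 3 of the listed blocks are pairwise disjoint, so 2 is the maximum.

2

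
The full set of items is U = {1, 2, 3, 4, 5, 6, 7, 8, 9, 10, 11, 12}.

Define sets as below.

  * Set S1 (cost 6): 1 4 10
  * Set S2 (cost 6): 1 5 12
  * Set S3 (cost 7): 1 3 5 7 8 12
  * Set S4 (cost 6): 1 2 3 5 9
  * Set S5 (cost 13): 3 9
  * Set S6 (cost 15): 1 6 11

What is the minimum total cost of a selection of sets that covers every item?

S1, S3, S4, S6 together cover every item (S1 ∪ S3 ∪ S4 ∪ S6 = {1, 2, 3, 4, 5, 6, 7, 8, 9, 10, 11, 12}); total cost 6 + 7 + 6 + 15 = 34.
No covering selection has total cost below 34.

34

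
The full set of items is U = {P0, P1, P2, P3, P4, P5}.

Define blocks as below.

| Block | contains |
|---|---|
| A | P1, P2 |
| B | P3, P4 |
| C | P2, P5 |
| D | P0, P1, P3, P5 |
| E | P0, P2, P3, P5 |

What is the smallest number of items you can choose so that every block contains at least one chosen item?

H = {P2, P3} meets every block (each contains at least one member of H), and |H| = 2.
The blocks B, C are pairwise disjoint, so any hitting set needs a separate item for each — at least 2. Hence 2 is optimal.

2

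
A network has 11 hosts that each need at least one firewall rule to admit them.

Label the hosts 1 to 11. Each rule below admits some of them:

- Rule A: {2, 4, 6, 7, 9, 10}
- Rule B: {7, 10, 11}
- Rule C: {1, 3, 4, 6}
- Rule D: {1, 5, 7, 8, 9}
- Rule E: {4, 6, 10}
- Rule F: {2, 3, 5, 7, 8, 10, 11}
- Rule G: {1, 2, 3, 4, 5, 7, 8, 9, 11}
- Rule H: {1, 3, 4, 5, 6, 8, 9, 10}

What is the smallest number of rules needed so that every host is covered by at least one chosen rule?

Take {A, G}. Their union is {1, 2, 3, 4, 5, 6, 7, 8, 9, 10, 11}, which is all 11 hosts.
No single rule has all 11 hosts (the largest, G, has 9), so 2 is optimal.

2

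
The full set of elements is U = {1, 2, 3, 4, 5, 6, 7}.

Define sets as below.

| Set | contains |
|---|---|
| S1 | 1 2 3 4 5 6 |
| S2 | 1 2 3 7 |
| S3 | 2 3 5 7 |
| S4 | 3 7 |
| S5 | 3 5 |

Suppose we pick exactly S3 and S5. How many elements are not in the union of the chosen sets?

Union of S3, S5 = {2, 3, 5, 7}.
Not covered: 1, 4, 6 — 3 elements.

3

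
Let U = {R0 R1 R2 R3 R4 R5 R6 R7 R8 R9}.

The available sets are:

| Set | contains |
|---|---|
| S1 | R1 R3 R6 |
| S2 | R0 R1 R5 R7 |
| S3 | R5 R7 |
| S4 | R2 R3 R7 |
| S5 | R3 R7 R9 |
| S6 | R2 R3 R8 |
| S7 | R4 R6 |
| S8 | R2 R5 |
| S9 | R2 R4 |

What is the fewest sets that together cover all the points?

Take {S2, S5, S6, S7}. Their union is {R0, R1, R2, R3, R4, R5, R6, R7, R8, R9}, which is all 10 points.
Only S5 contains R9, so S5 is forced; the remaining 7 points need at least 3 more sets (each remaining set adds at most 3) — so at least 4 sets are needed, and 4 is optimal.

4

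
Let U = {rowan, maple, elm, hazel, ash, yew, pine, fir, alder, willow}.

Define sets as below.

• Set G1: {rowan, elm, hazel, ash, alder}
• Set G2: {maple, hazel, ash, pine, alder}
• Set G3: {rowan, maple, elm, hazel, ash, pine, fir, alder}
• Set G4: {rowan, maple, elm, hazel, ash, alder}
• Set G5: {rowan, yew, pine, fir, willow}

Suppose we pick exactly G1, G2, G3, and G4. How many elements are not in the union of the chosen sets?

Union of G1, G2, G3, G4 = {rowan, maple, elm, hazel, ash, pine, fir, alder}.
Not covered: yew, willow — 2 elements.

2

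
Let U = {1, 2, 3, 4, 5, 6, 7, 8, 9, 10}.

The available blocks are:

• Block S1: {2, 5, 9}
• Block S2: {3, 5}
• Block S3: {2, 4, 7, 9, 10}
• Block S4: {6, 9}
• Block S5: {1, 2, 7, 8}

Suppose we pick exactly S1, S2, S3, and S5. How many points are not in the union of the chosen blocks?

1

Union of S1, S2, S3, S5 = {1, 2, 3, 4, 5, 7, 8, 9, 10}.
Not covered: 6 — 1 point.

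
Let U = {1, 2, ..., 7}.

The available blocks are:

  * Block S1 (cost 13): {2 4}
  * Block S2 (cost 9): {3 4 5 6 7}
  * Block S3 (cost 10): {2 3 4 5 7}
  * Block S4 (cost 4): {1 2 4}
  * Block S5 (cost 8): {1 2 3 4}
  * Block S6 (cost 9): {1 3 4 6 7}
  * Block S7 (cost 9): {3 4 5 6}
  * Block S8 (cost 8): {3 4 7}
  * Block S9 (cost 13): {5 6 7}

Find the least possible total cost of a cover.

S2, S4 together cover every element (S2 ∪ S4 = {1, 2, 3, 4, 5, 6, 7}); total cost 9 + 4 = 13.
No covering selection has total cost below 13.

13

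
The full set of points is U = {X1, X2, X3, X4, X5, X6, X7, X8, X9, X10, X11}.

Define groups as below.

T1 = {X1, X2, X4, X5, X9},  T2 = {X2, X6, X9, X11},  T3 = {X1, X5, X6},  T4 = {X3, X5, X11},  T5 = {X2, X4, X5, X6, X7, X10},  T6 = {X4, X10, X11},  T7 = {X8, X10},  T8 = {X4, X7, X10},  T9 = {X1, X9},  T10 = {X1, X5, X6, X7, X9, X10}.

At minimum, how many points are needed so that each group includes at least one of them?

3

H = {X5, X9, X10} meets every group (each contains at least one member of H), and |H| = 3.
The groups T4, T8, T9 are pairwise disjoint, so any hitting set needs a separate point for each — at least 3. Hence 3 is optimal.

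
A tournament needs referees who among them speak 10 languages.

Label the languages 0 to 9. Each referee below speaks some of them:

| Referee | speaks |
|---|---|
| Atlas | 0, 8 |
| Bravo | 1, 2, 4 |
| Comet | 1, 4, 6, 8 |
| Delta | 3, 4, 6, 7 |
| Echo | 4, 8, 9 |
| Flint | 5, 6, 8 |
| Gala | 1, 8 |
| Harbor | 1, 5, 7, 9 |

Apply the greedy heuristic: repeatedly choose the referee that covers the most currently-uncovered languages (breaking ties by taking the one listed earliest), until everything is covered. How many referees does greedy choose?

5

Greedy: pick Comet (covers 4 new) → pick Harbor (covers 3 new) → pick Atlas (covers 1 new) → pick Bravo (covers 1 new) → pick Delta (covers 1 new). Total picks: 5.
(The true minimum cover uses only 4 referees, so greedy is not optimal here.)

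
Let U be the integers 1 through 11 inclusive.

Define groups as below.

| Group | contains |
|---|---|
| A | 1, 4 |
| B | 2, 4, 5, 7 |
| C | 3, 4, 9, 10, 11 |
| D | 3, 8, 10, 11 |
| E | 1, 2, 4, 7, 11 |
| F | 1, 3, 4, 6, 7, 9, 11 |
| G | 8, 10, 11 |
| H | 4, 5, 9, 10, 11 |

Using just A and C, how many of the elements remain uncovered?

5

Union of A, C = {1, 3, 4, 9, 10, 11}.
Not covered: 2, 5, 6, 7, 8 — 5 elements.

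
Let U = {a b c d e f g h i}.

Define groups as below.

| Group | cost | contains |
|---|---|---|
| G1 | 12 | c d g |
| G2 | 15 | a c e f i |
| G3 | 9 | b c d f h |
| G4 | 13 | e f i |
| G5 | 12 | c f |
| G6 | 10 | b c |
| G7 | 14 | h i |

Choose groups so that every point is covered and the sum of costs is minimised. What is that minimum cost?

G1, G2, G3 together cover every point (G1 ∪ G2 ∪ G3 = {a, b, c, d, e, f, g, h, i}); total cost 12 + 15 + 9 = 36.
No covering selection has total cost below 36.

36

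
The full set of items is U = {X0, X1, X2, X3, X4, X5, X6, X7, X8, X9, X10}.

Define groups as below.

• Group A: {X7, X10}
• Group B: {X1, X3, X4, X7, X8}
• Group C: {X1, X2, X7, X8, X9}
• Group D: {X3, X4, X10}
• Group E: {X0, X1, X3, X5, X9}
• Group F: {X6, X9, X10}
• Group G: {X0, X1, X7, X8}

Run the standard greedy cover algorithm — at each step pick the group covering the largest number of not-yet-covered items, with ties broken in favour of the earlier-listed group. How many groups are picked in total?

Greedy: pick B (covers 5 new) → pick E (covers 3 new) → pick F (covers 2 new) → pick C (covers 1 new). Total picks: 4.

4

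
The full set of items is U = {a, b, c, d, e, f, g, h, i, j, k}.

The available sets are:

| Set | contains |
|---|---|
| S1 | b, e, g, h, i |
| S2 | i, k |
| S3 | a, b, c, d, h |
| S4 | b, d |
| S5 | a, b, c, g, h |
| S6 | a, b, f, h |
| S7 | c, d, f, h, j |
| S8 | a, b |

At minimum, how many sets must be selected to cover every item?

S1, S2, S7, and S8 cover everything between them: the union {a, b, c, d, e, f, g, h, i, j, k} is all of U.
No 3 of the 8 sets cover everything (all 56 combinations miss at least one item), so 4 is optimal.

4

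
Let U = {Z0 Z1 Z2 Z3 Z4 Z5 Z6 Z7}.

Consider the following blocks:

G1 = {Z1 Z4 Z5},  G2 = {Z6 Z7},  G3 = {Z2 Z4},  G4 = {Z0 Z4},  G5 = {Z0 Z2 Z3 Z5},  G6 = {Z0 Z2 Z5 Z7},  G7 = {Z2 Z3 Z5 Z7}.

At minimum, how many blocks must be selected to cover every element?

3

G1 and G2 and G5 together: G1 ∪ G2 ∪ G5 = {Z0, Z1, Z2, Z3, Z4, Z5, Z6, Z7} — every element is covered.
Only G1 contains Z1, so G1 is forced; the remaining 5 elements need at least 2 more blocks (each remaining block adds at most 3) — so at least 3 blocks are needed, and 3 is optimal.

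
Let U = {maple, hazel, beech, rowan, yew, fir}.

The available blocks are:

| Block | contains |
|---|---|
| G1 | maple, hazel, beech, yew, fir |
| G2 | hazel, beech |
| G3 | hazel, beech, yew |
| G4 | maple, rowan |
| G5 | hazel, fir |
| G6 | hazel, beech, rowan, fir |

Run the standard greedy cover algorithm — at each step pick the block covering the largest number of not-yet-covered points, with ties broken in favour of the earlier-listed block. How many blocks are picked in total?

2

Greedy: pick G1 (covers 5 new) → pick G4 (covers 1 new). Total picks: 2.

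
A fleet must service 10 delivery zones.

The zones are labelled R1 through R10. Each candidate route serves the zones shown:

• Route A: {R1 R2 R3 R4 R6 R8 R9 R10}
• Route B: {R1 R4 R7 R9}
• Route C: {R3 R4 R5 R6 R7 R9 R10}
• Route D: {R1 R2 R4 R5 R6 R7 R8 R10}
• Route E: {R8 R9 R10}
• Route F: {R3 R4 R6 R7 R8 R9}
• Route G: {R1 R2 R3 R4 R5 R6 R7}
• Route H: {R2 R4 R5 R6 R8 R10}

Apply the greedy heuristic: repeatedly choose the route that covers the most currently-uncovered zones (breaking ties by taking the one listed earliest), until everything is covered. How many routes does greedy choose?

Greedy: pick A (covers 8 new) → pick C (covers 2 new). Total picks: 2.

2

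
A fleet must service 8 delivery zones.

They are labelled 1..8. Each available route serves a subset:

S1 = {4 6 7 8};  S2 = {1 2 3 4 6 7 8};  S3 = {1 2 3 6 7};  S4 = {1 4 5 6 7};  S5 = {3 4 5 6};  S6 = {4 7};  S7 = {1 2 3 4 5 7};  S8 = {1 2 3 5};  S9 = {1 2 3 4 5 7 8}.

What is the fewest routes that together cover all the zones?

Take {S2, S8}. Their union is {1, 2, 3, 4, 5, 6, 7, 8}, which is all 8 zones.
No single route has all 8 zones (the largest, S2, has 7), so 2 is optimal.

2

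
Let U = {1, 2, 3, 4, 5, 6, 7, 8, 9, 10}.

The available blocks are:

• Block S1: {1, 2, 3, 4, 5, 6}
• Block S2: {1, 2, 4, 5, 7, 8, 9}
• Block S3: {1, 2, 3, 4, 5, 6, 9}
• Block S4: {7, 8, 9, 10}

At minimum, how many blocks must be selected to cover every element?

Take {S3, S4}. Their union is {1, 2, 3, 4, 5, 6, 7, 8, 9, 10}, which is all 10 elements.
No single block has all 10 elements (the largest, S2, has 7), so 2 is optimal.

2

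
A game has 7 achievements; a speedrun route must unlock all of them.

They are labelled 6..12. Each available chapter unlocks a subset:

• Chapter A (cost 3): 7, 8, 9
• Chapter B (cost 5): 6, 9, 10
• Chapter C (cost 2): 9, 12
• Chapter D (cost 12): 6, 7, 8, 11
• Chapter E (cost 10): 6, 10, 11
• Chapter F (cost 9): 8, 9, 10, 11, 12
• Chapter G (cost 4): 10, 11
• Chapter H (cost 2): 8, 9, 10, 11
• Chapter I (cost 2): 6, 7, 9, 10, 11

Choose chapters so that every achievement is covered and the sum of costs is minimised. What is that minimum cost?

6

C, H, I together cover every achievement (C ∪ H ∪ I = {6, 7, 8, 9, 10, 11, 12}); total cost 2 + 2 + 2 = 6.
No covering selection has total cost below 6.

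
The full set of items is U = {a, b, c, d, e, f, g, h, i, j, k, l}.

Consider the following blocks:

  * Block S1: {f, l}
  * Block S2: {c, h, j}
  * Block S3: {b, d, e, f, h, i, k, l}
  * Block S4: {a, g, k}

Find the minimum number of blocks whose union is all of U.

3

S2 and S3 and S4 together: S2 ∪ S3 ∪ S4 = {a, b, c, d, e, f, g, h, i, j, k, l} — every item is covered.
Only S4 contains a, so S4 is forced; the remaining 9 items need at least 2 more blocks (each remaining block adds at most 7) — so at least 3 blocks are needed, and 3 is optimal.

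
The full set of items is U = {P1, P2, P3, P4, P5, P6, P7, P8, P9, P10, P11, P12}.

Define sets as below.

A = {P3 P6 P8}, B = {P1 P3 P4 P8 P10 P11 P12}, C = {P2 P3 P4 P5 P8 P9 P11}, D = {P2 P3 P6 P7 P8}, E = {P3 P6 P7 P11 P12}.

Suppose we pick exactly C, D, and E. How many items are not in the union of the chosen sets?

Union of C, D, E = {P2, P3, P4, P5, P6, P7, P8, P9, P11, P12}.
Not covered: P1, P10 — 2 items.

2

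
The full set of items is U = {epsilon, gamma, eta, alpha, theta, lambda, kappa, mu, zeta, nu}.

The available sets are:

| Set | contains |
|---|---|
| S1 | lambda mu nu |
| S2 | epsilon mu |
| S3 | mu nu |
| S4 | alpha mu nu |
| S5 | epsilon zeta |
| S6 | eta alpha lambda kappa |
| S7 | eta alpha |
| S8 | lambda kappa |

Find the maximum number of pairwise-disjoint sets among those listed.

4

S3, S5, S7, S8 are pairwise disjoint (S3={mu,nu}; S5={epsilon,zeta}; S7={eta,alpha}; S8={lambda,kappa}).
Every remaining set overlaps one of these, and no 5 of the listed sets are pairwise disjoint, so 4 is the maximum.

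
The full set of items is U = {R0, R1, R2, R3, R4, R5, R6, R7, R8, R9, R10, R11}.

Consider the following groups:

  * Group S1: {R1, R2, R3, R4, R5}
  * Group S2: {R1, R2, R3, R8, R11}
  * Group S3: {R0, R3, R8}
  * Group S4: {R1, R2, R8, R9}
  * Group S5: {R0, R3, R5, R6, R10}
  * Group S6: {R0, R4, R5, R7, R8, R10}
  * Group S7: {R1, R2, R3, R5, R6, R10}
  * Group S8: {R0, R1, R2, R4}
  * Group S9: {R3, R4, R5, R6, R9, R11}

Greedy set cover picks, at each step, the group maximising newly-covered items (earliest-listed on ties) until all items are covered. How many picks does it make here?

Greedy: pick S6 (covers 6 new) → pick S2 (covers 4 new) → pick S9 (covers 2 new). Total picks: 3.

3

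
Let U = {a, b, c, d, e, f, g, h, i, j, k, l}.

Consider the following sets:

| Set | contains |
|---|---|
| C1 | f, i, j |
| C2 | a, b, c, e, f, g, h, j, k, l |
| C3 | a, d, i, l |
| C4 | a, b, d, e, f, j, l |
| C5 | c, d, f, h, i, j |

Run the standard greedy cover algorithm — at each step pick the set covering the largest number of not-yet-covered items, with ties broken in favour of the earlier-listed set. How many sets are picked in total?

Greedy: pick C2 (covers 10 new) → pick C3 (covers 2 new). Total picks: 2.

2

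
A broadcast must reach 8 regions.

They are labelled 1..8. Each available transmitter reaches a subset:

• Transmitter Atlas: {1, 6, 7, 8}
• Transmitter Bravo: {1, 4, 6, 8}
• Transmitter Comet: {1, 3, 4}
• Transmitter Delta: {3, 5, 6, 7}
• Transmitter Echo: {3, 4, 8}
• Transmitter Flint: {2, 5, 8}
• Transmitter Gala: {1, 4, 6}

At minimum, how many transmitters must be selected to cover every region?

Atlas and Echo and Flint together: Atlas ∪ Echo ∪ Flint = {1, 2, 3, 4, 5, 6, 7, 8} — every region is covered.
Only Flint contains 2, so Flint is forced; the remaining 5 regions need at least 2 more transmitters (each remaining transmitter adds at most 3) — so at least 3 transmitters are needed, and 3 is optimal.

3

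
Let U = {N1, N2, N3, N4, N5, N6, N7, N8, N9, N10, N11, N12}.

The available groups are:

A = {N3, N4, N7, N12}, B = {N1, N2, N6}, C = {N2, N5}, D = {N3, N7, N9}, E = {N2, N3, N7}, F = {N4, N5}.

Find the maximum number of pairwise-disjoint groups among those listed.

3

B, D, F are pairwise disjoint (B={N1,N2,N6}; D={N3,N7,N9}; F={N4,N5}).
Every remaining group overlaps one of these, and no 4 of the listed groups are pairwise disjoint, so 3 is the maximum.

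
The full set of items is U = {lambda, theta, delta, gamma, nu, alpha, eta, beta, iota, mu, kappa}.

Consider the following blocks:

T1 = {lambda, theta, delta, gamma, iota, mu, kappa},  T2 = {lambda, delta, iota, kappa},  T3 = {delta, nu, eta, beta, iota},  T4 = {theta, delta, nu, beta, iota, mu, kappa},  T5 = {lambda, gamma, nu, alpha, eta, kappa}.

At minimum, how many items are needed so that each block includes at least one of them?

2

Take H = {beta, kappa}. Each listed block contains at least one of these, so H is a hitting set of size 2.
No single item lies in every block, so at least 2 are needed and 2 is optimal.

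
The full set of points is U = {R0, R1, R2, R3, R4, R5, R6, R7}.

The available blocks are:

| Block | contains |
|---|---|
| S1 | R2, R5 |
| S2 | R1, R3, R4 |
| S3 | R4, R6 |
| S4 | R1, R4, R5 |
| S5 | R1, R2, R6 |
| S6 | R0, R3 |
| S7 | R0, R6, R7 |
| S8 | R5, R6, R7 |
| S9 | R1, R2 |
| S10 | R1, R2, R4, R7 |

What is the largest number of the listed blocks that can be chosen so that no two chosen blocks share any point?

3

S1, S2, S7 are pairwise disjoint (S1={R2,R5}; S2={R1,R3,R4}; S7={R0,R6,R7}).
Every remaining block overlaps one of these, and no 4 of the listed blocks are pairwise disjoint, so 3 is the maximum.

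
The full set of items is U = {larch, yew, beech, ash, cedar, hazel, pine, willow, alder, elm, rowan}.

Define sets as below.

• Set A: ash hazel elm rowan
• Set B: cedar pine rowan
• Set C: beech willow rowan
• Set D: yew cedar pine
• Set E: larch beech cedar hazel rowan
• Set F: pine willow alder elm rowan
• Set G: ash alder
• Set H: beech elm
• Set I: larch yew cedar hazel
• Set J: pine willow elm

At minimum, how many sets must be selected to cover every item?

4

Take {E, F, G, I}. Their union is {larch, yew, beech, ash, cedar, hazel, pine, willow, alder, elm, rowan}, which is all 11 items.
No 3 of the 10 sets cover everything (all 120 combinations miss at least one item), so 4 is optimal.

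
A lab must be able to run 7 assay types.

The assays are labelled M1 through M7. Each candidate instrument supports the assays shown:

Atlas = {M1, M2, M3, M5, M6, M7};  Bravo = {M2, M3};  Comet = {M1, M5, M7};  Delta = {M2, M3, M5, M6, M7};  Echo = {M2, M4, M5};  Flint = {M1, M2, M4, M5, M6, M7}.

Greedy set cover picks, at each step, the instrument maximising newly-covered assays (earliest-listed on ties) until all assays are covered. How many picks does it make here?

Greedy: pick Atlas (covers 6 new) → pick Echo (covers 1 new). Total picks: 2.

2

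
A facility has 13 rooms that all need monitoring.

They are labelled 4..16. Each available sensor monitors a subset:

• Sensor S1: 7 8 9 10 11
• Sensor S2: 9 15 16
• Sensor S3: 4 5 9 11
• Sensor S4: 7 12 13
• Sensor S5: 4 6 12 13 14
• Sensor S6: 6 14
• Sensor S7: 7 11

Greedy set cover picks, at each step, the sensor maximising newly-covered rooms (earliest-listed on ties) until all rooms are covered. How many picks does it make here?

Greedy: pick S1 (covers 5 new) → pick S5 (covers 5 new) → pick S2 (covers 2 new) → pick S3 (covers 1 new). Total picks: 4.

4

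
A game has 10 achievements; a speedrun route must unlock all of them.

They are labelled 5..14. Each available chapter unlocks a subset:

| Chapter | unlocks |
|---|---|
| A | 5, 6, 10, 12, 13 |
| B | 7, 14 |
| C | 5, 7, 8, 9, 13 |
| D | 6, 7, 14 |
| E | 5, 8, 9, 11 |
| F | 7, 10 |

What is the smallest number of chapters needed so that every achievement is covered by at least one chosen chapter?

3

Take {A, B, E}. Their union is {5, 6, 7, 8, 9, 10, 11, 12, 13, 14}, which is all 10 achievements.
Only E contains 11, so E is forced; the remaining 6 achievements need at least 2 more chapters (each remaining chapter adds at most 4) — so at least 3 chapters are needed, and 3 is optimal.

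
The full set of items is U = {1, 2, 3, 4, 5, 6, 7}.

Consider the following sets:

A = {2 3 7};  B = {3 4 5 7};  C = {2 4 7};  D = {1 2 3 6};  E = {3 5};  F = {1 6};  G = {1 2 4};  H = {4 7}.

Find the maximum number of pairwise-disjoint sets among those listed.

C, E, F are pairwise disjoint (C={2,4,7}; E={3,5}; F={1,6}).
Every remaining set overlaps one of these, and no 4 of the listed sets are pairwise disjoint, so 3 is the maximum.

3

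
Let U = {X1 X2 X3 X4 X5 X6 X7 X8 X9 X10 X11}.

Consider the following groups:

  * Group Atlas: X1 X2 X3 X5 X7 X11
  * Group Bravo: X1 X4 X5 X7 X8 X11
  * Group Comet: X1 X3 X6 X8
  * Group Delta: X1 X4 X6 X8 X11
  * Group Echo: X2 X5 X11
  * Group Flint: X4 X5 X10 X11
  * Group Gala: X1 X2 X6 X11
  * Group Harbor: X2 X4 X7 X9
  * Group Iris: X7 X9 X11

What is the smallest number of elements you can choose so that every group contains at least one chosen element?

H = {X2, X3, X11} meets every group (each contains at least one member of H), and |H| = 3.
No choice of 2 elements meets every group, so 3 is the minimum.

3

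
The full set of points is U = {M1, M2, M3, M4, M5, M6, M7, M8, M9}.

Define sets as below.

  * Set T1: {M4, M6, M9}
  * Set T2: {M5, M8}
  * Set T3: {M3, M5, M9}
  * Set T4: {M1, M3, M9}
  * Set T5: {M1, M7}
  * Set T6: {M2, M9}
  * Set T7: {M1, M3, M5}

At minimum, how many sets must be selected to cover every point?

Take {T1, T2, T4, T5, T6}. Their union is {M1, M2, M3, M4, M5, M6, M7, M8, M9}, which is all 9 points.
No 4 of the 7 sets cover everything (all 35 combinations miss at least one point), so 5 is optimal.

5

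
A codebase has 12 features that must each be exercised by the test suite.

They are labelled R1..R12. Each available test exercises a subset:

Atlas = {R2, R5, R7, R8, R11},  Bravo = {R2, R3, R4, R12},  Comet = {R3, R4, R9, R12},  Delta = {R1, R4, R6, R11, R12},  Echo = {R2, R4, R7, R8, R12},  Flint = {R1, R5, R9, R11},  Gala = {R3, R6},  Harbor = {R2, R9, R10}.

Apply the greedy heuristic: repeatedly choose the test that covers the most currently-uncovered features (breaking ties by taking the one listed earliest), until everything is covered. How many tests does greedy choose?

4

Greedy: pick Atlas (covers 5 new) → pick Comet (covers 4 new) → pick Delta (covers 2 new) → pick Harbor (covers 1 new). Total picks: 4.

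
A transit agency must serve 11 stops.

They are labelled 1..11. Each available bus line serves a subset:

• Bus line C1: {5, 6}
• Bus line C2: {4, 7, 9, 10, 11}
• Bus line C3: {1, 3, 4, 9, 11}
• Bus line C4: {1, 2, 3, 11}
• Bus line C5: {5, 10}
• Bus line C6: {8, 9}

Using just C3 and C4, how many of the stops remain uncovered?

Union of C3, C4 = {1, 2, 3, 4, 9, 11}.
Not covered: 5, 6, 7, 8, 10 — 5 stops.

5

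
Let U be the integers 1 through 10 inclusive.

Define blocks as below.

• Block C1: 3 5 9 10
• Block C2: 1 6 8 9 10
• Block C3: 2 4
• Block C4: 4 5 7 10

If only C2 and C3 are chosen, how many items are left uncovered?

Union of C2, C3 = {1, 2, 4, 6, 8, 9, 10}.
Not covered: 3, 5, 7 — 3 items.

3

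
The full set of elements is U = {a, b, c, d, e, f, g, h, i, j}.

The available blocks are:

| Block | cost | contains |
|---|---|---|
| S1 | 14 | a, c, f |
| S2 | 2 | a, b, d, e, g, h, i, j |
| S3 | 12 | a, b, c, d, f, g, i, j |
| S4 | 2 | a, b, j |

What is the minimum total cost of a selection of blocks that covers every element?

S2, S3 together cover every element (S2 ∪ S3 = {a, b, c, d, e, f, g, h, i, j}); total cost 2 + 12 = 14.
No covering selection has total cost below 14.

14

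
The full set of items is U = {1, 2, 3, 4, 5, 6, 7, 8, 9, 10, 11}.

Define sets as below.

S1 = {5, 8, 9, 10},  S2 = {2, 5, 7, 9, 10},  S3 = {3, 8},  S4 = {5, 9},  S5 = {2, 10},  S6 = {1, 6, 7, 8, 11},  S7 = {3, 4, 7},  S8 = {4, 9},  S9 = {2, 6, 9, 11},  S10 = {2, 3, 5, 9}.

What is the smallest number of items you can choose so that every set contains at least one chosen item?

4

Take H = {2, 4, 8, 9}. Each listed set contains at least one of these, so H is a hitting set of size 4.
No choice of 3 items meets every set, so 4 is the minimum.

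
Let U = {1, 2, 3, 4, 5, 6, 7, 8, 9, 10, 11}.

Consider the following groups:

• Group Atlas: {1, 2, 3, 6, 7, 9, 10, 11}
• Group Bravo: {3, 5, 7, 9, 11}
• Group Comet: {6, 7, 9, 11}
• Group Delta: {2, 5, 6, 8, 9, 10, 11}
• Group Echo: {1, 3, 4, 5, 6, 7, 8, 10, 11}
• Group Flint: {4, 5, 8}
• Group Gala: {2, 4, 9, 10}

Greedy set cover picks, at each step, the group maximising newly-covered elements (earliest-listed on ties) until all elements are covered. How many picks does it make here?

Greedy: pick Echo (covers 9 new) → pick Atlas (covers 2 new). Total picks: 2.

2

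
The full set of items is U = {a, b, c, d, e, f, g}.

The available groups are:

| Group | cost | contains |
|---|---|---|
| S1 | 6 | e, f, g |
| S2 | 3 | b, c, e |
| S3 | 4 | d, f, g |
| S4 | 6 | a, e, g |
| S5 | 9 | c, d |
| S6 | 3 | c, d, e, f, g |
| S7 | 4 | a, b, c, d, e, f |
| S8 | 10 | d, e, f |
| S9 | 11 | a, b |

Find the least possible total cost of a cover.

S6, S7 together cover every item (S6 ∪ S7 = {a, b, c, d, e, f, g}); total cost 3 + 4 = 7.
No covering selection has total cost below 7.

7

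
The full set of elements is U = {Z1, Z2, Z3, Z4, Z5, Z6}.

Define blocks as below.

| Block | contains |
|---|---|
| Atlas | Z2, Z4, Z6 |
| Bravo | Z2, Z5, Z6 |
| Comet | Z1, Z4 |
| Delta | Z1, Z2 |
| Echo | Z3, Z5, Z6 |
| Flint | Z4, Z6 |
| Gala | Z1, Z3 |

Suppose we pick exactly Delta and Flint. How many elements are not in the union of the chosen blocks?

Union of Delta, Flint = {Z1, Z2, Z4, Z6}.
Not covered: Z3, Z5 — 2 elements.

2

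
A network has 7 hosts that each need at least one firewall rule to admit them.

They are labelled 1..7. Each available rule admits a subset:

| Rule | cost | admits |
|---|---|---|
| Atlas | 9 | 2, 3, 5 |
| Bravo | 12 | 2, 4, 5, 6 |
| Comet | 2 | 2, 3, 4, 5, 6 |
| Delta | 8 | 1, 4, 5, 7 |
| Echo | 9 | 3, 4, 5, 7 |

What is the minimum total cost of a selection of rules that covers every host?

Comet, Delta together cover every host (Comet ∪ Delta = {1, 2, 3, 4, 5, 6, 7}); total cost 2 + 8 = 10.
No covering selection has total cost below 10.

10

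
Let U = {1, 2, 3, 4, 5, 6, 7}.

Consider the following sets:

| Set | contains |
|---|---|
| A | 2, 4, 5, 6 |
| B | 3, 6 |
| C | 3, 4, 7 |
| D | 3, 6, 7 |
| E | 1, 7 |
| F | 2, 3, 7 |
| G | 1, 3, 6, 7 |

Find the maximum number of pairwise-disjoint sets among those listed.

A, E are pairwise disjoint (A={2,4,5,6}; E={1,7}).
Every remaining set overlaps one of these, and no 3 of the listed sets are pairwise disjoint, so 2 is the maximum.

2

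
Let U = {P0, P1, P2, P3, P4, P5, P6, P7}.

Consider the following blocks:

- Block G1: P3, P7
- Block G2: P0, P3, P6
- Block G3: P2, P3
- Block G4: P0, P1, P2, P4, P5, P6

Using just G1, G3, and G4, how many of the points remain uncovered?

Union of G1, G3, G4 = {P0, P1, P2, P3, P4, P5, P6, P7} — that's every point, so 0 are uncovered.

0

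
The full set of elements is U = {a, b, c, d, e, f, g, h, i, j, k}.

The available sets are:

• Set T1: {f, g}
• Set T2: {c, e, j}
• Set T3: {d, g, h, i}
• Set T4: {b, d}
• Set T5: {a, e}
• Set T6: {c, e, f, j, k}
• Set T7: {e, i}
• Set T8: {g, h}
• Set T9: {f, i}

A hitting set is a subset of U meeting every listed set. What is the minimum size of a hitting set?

T = {d, e, f, h} meets every set (each contains at least one member of T), and |T| = 4.
The sets T2, T4, T8, T9 are pairwise disjoint, so any hitting set needs a separate element for each — at least 4. Hence 4 is optimal.

4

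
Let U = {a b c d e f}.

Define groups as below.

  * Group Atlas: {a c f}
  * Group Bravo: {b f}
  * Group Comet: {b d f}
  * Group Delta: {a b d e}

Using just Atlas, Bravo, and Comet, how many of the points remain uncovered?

1

Union of Atlas, Bravo, Comet = {a, b, c, d, f}.
Not covered: e — 1 point.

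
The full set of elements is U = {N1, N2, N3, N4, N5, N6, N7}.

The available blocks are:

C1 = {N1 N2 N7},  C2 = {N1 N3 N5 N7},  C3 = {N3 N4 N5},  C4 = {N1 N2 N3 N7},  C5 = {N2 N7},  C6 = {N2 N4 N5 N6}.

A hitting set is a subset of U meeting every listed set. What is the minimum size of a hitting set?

2

The 2 elements {N4, N7} hit every block.
The blocks C1, C3 are pairwise disjoint, so any hitting set needs a separate element for each — at least 2. Hence 2 is optimal.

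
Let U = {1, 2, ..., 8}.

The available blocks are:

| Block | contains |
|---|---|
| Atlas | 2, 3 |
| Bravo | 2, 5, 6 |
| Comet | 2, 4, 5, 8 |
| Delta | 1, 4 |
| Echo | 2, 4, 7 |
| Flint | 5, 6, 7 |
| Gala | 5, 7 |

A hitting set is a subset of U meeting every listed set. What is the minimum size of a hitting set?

3

Take H = {3, 4, 5}. Each listed block contains at least one of these, so H is a hitting set of size 3.
The blocks Atlas, Delta, Flint are pairwise disjoint, so any hitting set needs a separate point for each — at least 3. Hence 3 is optimal.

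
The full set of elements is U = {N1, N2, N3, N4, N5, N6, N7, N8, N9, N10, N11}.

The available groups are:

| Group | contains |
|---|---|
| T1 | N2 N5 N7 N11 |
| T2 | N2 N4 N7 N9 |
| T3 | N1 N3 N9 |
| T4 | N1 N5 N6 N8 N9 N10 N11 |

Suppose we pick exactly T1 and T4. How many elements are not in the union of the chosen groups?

Union of T1, T4 = {N1, N2, N5, N6, N7, N8, N9, N10, N11}.
Not covered: N3, N4 — 2 elements.

2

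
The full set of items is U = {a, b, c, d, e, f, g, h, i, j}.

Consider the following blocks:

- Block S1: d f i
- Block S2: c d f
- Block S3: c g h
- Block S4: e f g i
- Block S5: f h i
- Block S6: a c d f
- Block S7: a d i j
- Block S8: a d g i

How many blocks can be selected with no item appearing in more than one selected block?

2

S3, S7 are pairwise disjoint (S3={c,g,h}; S7={a,d,i,j}).
Every remaining block overlaps one of these, and no 3 of the listed blocks are pairwise disjoint, so 2 is the maximum.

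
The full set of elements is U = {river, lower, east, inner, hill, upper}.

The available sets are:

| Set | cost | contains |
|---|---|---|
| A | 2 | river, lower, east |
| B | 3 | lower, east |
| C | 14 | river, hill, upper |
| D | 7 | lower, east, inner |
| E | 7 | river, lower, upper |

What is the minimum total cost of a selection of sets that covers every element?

21

C, D together cover every element (C ∪ D = {river, lower, east, inner, hill, upper}); total cost 14 + 7 = 21.
The greedy pick A, C, D costs 23; no covering selection beats 21.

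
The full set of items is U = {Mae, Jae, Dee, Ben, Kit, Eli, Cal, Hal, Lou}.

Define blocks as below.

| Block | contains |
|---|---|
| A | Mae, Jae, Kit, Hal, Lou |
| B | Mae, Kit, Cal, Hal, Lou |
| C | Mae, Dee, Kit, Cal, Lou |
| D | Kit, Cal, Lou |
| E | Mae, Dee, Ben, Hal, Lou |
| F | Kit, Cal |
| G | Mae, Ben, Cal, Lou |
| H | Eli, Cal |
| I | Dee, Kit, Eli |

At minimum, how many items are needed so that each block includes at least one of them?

The 3 items {Dee, Cal, Lou} hit every block.
No choice of 2 items meets every block, so 3 is the minimum.

3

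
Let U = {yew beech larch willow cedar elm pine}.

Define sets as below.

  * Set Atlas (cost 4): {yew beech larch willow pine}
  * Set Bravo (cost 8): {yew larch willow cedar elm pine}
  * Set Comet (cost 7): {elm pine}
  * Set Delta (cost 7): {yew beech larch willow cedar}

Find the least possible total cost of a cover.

Atlas, Bravo together cover every item (Atlas ∪ Bravo = {yew, beech, larch, willow, cedar, elm, pine}); total cost 4 + 8 = 12.
No covering selection has total cost below 12.

12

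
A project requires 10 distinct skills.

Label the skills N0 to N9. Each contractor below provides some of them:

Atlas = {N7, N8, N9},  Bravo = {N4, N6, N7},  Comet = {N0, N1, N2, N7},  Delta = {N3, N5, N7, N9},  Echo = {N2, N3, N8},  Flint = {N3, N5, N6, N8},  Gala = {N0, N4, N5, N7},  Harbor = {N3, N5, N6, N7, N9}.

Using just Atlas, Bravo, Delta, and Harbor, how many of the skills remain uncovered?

Union of Atlas, Bravo, Delta, Harbor = {N3, N4, N5, N6, N7, N8, N9}.
Not covered: N0, N1, N2 — 3 skills.

3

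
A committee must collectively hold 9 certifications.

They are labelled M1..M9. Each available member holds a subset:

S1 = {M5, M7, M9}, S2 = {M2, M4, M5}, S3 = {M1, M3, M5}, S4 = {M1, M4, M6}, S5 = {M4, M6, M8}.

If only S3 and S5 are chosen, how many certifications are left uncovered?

3

Union of S3, S5 = {M1, M3, M4, M5, M6, M8}.
Not covered: M2, M7, M9 — 3 certifications.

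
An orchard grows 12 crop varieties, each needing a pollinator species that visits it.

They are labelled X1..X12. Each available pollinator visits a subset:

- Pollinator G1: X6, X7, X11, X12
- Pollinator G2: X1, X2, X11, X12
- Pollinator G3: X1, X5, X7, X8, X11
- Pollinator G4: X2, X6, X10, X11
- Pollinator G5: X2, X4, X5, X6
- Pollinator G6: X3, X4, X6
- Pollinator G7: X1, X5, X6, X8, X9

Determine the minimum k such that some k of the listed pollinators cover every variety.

4

Take {G1, G4, G6, G7}. Their union is {X1, X2, X3, X4, X5, X6, X7, X8, X9, X10, X11, X12}, which is all 12 varieties.
Only G7 contains X9, so G7 is forced; the remaining 7 varieties need at least 3 more pollinators (each remaining pollinator adds at most 3) — so at least 4 pollinators are needed, and 4 is optimal.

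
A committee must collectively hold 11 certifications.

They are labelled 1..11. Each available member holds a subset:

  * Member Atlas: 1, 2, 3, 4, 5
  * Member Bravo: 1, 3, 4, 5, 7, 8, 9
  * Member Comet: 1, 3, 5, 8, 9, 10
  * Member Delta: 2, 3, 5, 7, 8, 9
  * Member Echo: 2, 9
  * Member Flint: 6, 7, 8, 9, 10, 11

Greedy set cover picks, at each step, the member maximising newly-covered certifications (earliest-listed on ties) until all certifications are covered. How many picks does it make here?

Greedy: pick Bravo (covers 7 new) → pick Flint (covers 3 new) → pick Atlas (covers 1 new). Total picks: 3.
(The true minimum cover uses only 2 members, so greedy is not optimal here.)

3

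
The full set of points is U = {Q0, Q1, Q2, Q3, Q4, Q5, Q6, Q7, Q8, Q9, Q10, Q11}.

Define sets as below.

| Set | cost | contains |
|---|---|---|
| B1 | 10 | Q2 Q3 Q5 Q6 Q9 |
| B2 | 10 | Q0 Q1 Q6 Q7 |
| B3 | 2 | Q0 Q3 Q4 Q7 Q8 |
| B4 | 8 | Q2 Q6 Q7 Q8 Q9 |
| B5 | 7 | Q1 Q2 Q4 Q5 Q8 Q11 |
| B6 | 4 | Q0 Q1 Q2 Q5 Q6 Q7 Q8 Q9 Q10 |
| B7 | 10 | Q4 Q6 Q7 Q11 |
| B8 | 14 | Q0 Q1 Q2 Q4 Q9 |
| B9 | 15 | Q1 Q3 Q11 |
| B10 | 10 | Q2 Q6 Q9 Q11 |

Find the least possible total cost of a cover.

B3, B5, B6 together cover every point (B3 ∪ B5 ∪ B6 = {Q0, Q1, Q2, Q3, Q4, Q5, Q6, Q7, Q8, Q9, Q10, Q11}); total cost 2 + 7 + 4 = 13.
No covering selection has total cost below 13.

13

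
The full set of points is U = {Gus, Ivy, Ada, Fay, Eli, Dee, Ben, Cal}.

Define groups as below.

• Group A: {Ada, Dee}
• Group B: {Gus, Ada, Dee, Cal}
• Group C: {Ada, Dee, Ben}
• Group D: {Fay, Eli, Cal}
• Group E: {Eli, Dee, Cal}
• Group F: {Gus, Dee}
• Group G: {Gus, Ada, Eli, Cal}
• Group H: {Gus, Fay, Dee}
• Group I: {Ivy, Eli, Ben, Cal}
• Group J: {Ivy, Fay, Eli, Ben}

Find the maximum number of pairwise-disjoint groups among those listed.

B, J are pairwise disjoint (B={Gus,Ada,Dee,Cal}; J={Ivy,Fay,Eli,Ben}).
Every remaining group overlaps one of these, and no 3 of the listed groups are pairwise disjoint, so 2 is the maximum.

2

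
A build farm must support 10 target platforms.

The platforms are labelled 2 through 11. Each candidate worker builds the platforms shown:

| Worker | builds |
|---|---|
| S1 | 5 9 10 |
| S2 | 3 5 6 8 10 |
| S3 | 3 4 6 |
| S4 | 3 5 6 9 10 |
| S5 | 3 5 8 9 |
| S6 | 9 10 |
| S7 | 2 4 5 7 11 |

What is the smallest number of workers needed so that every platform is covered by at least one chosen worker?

S2 and S4 and S7 together: S2 ∪ S4 ∪ S7 = {2, 3, 4, 5, 6, 7, 8, 9, 10, 11} — every platform is covered.
Only S7 contains 2, so S7 is forced; the remaining 5 platforms need at least 2 more workers (each remaining worker adds at most 4) — so at least 3 workers are needed, and 3 is optimal.

3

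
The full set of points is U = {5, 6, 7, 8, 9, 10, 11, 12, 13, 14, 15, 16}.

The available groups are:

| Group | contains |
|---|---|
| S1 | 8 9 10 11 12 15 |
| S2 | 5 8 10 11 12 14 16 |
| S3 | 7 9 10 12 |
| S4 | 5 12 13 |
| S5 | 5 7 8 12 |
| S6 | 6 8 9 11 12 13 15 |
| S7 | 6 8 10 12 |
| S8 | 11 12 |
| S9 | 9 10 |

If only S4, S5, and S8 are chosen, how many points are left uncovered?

Union of S4, S5, S8 = {5, 7, 8, 11, 12, 13}.
Not covered: 6, 9, 10, 14, 15, 16 — 6 points.

6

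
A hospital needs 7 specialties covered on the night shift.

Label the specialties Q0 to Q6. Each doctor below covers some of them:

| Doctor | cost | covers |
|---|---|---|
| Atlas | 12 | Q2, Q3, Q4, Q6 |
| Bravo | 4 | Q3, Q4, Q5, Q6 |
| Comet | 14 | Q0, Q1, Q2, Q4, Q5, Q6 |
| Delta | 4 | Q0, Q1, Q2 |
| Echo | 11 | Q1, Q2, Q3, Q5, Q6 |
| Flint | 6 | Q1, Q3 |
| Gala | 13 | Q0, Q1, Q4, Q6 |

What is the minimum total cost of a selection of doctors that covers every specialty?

Bravo, Delta together cover every specialty (Bravo ∪ Delta = {Q0, Q1, Q2, Q3, Q4, Q5, Q6}); total cost 4 + 4 = 8.
No covering selection has total cost below 8.

8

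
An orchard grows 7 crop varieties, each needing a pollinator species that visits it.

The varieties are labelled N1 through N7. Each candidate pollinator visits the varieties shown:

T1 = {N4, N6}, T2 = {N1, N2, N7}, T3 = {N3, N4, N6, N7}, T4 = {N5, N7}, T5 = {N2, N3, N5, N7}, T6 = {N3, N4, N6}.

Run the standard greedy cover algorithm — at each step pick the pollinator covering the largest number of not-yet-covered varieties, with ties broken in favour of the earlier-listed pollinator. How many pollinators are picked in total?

Greedy: pick T3 (covers 4 new) → pick T2 (covers 2 new) → pick T4 (covers 1 new). Total picks: 3.

3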